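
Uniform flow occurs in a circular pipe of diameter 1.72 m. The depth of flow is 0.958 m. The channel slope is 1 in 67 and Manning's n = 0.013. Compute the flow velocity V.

For a circular section of diameter D = 1.72 m at depth y = 0.958 m, the central angle is θ = 2 arccos(1 − 2y/D) = 3.37 rad. Then A = (D²/8)(θ − sin θ) = 1.33 m² and P = Dθ/2 = 2.898 m.
Hydraulic radius R = A/P = 1.33/2.898 = 0.4589 m.
From Manning's equation, V = (1/n) R^(2/3) S^(1/2) = (1/0.013) × 0.4589^(2/3) × 0.01493^(1/2) = 5.59 m/s.

V = 5.59 m/s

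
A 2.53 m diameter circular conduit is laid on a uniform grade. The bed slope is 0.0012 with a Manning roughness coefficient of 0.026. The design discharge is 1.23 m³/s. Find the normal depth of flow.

y_n = 0.861 m

Manning's equation rearranged: A R^(2/3) = nQ / (1·√S) = 0.026 × 1.23 / (√0.0012) = 0.9232.
Trying y = 0.75 m: A R^(2/3) = 0.7088 — short.
Trying y = 0.991 m: A R^(2/3) = 1.201 — over.
Trying y = 0.861 m: A R^(2/3) = 0.9237 — ≈ 0.9232.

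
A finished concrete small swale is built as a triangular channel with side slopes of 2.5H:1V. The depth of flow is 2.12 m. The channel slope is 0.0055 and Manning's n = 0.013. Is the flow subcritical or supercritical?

supercritical

For a triangular section with side slope z = 2.5: A = zy² = 2.5×2.12² = 11.24 m²; P = 2y√(1+z²) = 2×2.12×2.693 = 11.42 m.
Hydraulic radius R = A/P = 11.24/11.42 = 0.9842 m.
V = (1/n) R^(2/3) √S = (1/0.013) × 0.9842^(2/3) × √0.0055 = 5.644 m/s. Hydraulic depth D_h = A/T = 11.24/10.6 = 1.06 m.
Froude number Fr = V/√(g·D_h) = 5.644/√(9.81×1.06) = 1.75, which is greater than 1, so the flow is supercritical.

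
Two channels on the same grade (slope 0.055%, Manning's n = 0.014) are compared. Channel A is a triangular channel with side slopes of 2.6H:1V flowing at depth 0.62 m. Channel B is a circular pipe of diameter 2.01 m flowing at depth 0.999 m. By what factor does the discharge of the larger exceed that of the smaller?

2.27

Channel A: For a triangular section with side slope z = 2.6: A = zy² = 2.6×0.62² = 0.9994 m²; P = 2y√(1+z²) = 2×0.62×2.786 = 3.454 m. Hydraulic radius R = A/P = 0.9994/3.454 = 0.2893 m. Q_A = (1/0.014)·0.9994·0.2893^(2/3)·√0.00055 = 0.7324 m³/s.
Channel B: For a circular section of diameter D = 2.01 m at depth y = 0.999 m, the central angle is θ = 2 arccos(1 − 2y/D) = 3.13 rad. Then A = (D²/8)(θ − sin θ) = 1.574 m² and P = Dθ/2 = 3.145 m. Hydraulic radius R = A/P = 1.574/3.145 = 0.5006 m. Q_B = (1/0.014)·1.574·0.5006^(2/3)·√0.00055 = 1.663 m³/s.
The larger discharge is 1.663 m³/s and the smaller is 0.7324 m³/s; the ratio is 2.27.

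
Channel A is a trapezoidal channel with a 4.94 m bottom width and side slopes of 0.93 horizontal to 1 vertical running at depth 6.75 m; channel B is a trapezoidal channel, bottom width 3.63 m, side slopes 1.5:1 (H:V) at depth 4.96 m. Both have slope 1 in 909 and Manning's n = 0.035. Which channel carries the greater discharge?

Channel A: With bottom width b = 4.94 m and side slope z = 0.93: A = (b + zy)y = (4.94 + 0.93×6.75)×6.75 = 75.72 m²; P = b + 2y√(1+z²) = 4.94 + 2×6.75×1.366 = 23.38 m. Hydraulic radius R = A/P = 75.72/23.38 = 3.239 m. Q_A = (1/0.035)·75.72·3.239^(2/3)·√0.0011 = 157.1 m³/s.
Channel B: With bottom width b = 3.63 m and side slope z = 1.5: A = (b + zy)y = (3.63 + 1.5×4.96)×4.96 = 54.91 m²; P = b + 2y√(1+z²) = 3.63 + 2×4.96×1.803 = 21.51 m. Hydraulic radius R = A/P = 54.91/21.51 = 2.552 m. Q_B = (1/0.035)·54.91·2.552^(2/3)·√0.0011 = 97.18 m³/s.
Q_A = 157.1 m³/s vs Q_B = 97.18 m³/s, so channel A carries more.

channel A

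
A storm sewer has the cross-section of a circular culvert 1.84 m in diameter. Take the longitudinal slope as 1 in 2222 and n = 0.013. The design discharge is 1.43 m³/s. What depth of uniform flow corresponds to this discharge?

Manning's equation rearranged: A R^(2/3) = nQ / (1·√S) = 0.013 × 1.43 / (√0.00045) = 0.8763.
At y = 1.14 m: A R^(2/3) = 1.117 — too large.
At y = 0.715 m: A R^(2/3) = 0.5063 — too small.
At y = 0.977 m: A R^(2/3) = 0.8762 — matches.

y_n = 0.977 m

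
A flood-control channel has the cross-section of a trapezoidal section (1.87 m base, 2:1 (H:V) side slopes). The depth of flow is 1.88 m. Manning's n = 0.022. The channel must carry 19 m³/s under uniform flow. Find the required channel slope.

With bottom width b = 1.87 m and side slope z = 2: A = (b + zy)y = (1.87 + 2×1.88)×1.88 = 10.58 m²; P = b + 2y√(1+z²) = 1.87 + 2×1.88×2.236 = 10.28 m.
Hydraulic radius R = A/P = 10.58/10.28 = 1.03 m.
From Manning's equation, S = [nQ / (1 A R^(2/3))]² = [0.022 × 19 / (1 × 10.58 × 1.03^(2/3))]² = 0.0015.

S = 0.0015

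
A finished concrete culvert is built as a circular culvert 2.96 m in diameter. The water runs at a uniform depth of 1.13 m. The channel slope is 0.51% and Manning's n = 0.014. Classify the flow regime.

For a circular section of diameter D = 2.96 m at depth y = 1.13 m, the central angle is θ = 2 arccos(1 − 2y/D) = 2.664 rad. Then A = (D²/8)(θ − sin θ) = 2.414 m² and P = Dθ/2 = 3.943 m.
Hydraulic radius R = A/P = 2.414/3.943 = 0.6123 m.
V = (1/n) R^(2/3) √S = (1/0.014) × 0.6123^(2/3) × √0.0051 = 3.678 m/s. Hydraulic depth D_h = A/T = 2.414/2.876 = 0.8395 m.
Froude number Fr = V/√(g·D_h) = 3.678/√(9.81×0.8395) = 1.28, which is greater than 1, so the flow is supercritical.

supercritical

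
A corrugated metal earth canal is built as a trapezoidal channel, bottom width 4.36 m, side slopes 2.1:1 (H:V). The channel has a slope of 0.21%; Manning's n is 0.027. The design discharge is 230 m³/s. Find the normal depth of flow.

Manning's equation rearranged: A R^(2/3) = nQ / (1·√S) = 0.027 × 230 / (√0.0021) = 135.5.
At y = 3.85 m: A R^(2/3) = 79.85 — too small.
At y = 4.87 m: A R^(2/3) = 135.3 — close enough.

y_n = 4.87 m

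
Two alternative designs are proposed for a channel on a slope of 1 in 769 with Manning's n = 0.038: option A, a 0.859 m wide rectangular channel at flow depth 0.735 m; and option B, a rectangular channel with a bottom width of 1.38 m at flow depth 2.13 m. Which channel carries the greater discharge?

channel B

Channel A: Flow area A = b·y = 0.859 × 0.735 = 0.6314 m². Wetted perimeter P = b + 2y = 0.859 + 2×0.735 = 2.329 m. Hydraulic radius R = A/P = 0.6314/2.329 = 0.2711 m. Q_A = (1/0.038)·0.6314·0.2711^(2/3)·√0.0013 = 0.251 m³/s.
Channel B: Flow area A = b·y = 1.38 × 2.13 = 2.939 m². Wetted perimeter P = b + 2y = 1.38 + 2×2.13 = 5.64 m. Hydraulic radius R = A/P = 2.939/5.64 = 0.5212 m. Q_B = (1/0.038)·2.939·0.5212^(2/3)·√0.0013 = 1.806 m³/s.
Q_A = 0.251 m³/s vs Q_B = 1.806 m³/s, so channel B carries more.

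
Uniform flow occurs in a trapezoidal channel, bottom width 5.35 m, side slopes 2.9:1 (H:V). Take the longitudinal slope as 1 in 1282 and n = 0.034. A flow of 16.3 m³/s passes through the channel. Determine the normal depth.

Manning's equation rearranged: A R^(2/3) = nQ / (1·√S) = 0.034 × 16.3 / (√0.00078) = 19.84.
Trying y = 1.38 m: A R^(2/3) = 12.33 — too small.
Trying y = 1.75 m: A R^(2/3) = 19.84 — matches.

y_n = 1.75 m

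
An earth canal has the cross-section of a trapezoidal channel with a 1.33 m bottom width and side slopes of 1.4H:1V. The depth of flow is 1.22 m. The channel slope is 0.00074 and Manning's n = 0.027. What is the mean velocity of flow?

With bottom width b = 1.33 m and side slope z = 1.4: A = (b + zy)y = (1.33 + 1.4×1.22)×1.22 = 3.706 m²; P = b + 2y√(1+z²) = 1.33 + 2×1.22×1.72 = 5.528 m.
Hydraulic radius R = A/P = 3.706/5.528 = 0.6705 m.
From Manning's equation, V = (1/n) R^(2/3) S^(1/2) = (1/0.027) × 0.6705^(2/3) × 0.00074^(1/2) = 0.772 m/s.

V = 0.772 m/s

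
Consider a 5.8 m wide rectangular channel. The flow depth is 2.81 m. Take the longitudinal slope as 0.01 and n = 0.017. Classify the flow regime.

supercritical

Flow area A = b·y = 5.8 × 2.81 = 16.3 m². Wetted perimeter P = b + 2y = 5.8 + 2×2.81 = 11.42 m.
Hydraulic radius R = A/P = 16.3/11.42 = 1.427 m.
V = (1/n) R^(2/3) √S = (1/0.017) × 1.427^(2/3) × √0.01 = 7.456 m/s. Hydraulic depth D_h = A/T = 16.3/5.8 = 2.81 m.
Froude number Fr = V/√(g·D_h) = 7.456/√(9.81×2.81) = 1.42, which is greater than 1, so the flow is supercritical.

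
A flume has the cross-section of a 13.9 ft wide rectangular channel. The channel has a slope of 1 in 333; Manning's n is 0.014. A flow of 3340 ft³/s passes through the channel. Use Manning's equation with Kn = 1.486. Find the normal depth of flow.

Manning's equation rearranged: A R^(2/3) = nQ / (1.486·√S) = 0.014 × 3340 / (1.486 × √0.003003) = 574.2.
At y = 17 ft: A R^(2/3) = 684.8 — too large.
At y = 11 ft: A R^(2/3) = 401.7 — too small.
At y = 14.7 ft: A R^(2/3) = 574.9 — ≈ 574.2.

y_n = 14.7 ft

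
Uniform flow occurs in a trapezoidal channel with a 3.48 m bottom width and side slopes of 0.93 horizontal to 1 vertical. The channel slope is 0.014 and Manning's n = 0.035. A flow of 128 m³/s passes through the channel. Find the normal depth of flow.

y_n = 3.64 m

Manning's equation rearranged: A R^(2/3) = nQ / (1·√S) = 0.035 × 128 / (√0.014) = 37.86.
Try y = 2.52 m: A R^(2/3) = 18.51 — short.
Try y = 4.33 m: A R^(2/3) = 53.7 — over.
Try y = 3.64 m: A R^(2/3) = 37.82 — ≈ 37.86.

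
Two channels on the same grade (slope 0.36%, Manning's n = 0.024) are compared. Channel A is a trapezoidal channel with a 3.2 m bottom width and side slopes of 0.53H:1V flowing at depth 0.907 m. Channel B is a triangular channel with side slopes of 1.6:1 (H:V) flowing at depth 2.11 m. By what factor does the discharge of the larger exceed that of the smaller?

Channel A: With bottom width b = 3.2 m and side slope z = 0.53: A = (b + zy)y = (3.2 + 0.53×0.907)×0.907 = 3.338 m²; P = b + 2y√(1+z²) = 3.2 + 2×0.907×1.132 = 5.253 m. Hydraulic radius R = A/P = 3.338/5.253 = 0.6355 m. Q_A = (1/0.024)·3.338·0.6355^(2/3)·√0.0036 = 6.169 m³/s.
Channel B: For a triangular section with side slope z = 1.6: A = zy² = 1.6×2.11² = 7.123 m²; P = 2y√(1+z²) = 2×2.11×1.887 = 7.962 m. Hydraulic radius R = A/P = 7.123/7.962 = 0.8946 m. Q_B = (1/0.024)·7.123·0.8946^(2/3)·√0.0036 = 16.53 m³/s.
The larger discharge is 16.53 m³/s and the smaller is 6.169 m³/s; the ratio is 2.68.

2.68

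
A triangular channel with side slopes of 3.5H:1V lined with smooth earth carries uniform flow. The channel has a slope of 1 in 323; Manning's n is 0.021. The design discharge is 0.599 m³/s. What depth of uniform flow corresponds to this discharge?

Manning's equation rearranged: A R^(2/3) = nQ / (1·√S) = 0.021 × 0.599 / (√0.003096) = 0.2261.
Try y = 0.35 m: A R^(2/3) = 0.1307 — short.
Try y = 0.535 m: A R^(2/3) = 0.4052 — over.
Try y = 0.43 m: A R^(2/3) = 0.2263 — ≈ 0.2261.

y_n = 0.43 m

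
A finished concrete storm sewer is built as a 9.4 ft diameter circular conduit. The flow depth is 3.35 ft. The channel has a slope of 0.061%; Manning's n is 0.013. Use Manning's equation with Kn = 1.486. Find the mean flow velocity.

For a circular section of diameter D = 9.4 ft at depth y = 3.35 ft, the central angle is θ = 2 arccos(1 − 2y/D) = 2.559 rad. Then A = (D²/8)(θ − sin θ) = 22.19 ft² and P = Dθ/2 = 12.03 ft.
Hydraulic radius R = A/P = 22.19/12.03 = 1.845 ft.
From Manning's equation, V = (1.486/n) R^(2/3) S^(1/2) = (1.486/0.013) × 1.845^(2/3) × 0.00061^(1/2) = 4.25 ft/s.

V = 4.25 ft/s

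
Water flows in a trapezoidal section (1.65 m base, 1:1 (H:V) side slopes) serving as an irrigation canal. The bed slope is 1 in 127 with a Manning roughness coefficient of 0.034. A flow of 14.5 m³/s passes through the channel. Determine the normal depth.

Manning's equation rearranged: A R^(2/3) = nQ / (1·√S) = 0.034 × 14.5 / (√0.007874) = 5.556.
Trying y = 2.03 m: A R^(2/3) = 7.523 — too large.
Trying y = 1.24 m: A R^(2/3) = 2.811 — too small.
Trying y = 1.75 m: A R^(2/3) = 5.553 — ≈ 5.556.

y_n = 1.75 m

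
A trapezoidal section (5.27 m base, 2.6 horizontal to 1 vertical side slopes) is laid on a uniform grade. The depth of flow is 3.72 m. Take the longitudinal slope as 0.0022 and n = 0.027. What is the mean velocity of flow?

With bottom width b = 5.27 m and side slope z = 2.6: A = (b + zy)y = (5.27 + 2.6×3.72)×3.72 = 55.58 m²; P = b + 2y√(1+z²) = 5.27 + 2×3.72×2.786 = 26 m.
Hydraulic radius R = A/P = 55.58/26 = 2.138 m.
From Manning's equation, V = (1/n) R^(2/3) S^(1/2) = (1/0.027) × 2.138^(2/3) × 0.0022^(1/2) = 2.88 m/s.

V = 2.88 m/s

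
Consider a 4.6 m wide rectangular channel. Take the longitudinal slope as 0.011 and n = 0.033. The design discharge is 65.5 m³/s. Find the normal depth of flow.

Manning's equation rearranged: A R^(2/3) = nQ / (1·√S) = 0.033 × 65.5 / (√0.011) = 20.61.
Try y = 4.05 m: A R^(2/3) = 24.05 — high.
Try y = 2.72 m: A R^(2/3) = 14.49 — low.
Try y = 3.58 m: A R^(2/3) = 20.61 — matches.

y_n = 3.58 m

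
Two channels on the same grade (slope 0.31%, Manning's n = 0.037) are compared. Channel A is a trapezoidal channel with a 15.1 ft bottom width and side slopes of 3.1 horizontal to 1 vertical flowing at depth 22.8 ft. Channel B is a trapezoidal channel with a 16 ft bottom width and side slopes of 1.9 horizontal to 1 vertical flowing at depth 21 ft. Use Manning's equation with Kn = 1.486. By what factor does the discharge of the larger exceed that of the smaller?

1.75

Channel A: With bottom width b = 15.1 ft and side slope z = 3.1: A = (b + zy)y = (15.1 + 3.1×22.8)×22.8 = 1956 ft²; P = b + 2y√(1+z²) = 15.1 + 2×22.8×3.257 = 163.6 ft. Hydraulic radius R = A/P = 1956/163.6 = 11.95 ft. Q_A = (1.486/0.037)·1956·11.95^(2/3)·√0.0031 = 22860 ft³/s.
Channel B: With bottom width b = 16 ft and side slope z = 1.9: A = (b + zy)y = (16 + 1.9×21)×21 = 1174 ft²; P = b + 2y√(1+z²) = 16 + 2×21×2.147 = 106.2 ft. Hydraulic radius R = A/P = 1174/106.2 = 11.06 ft. Q_B = (1.486/0.037)·1174·11.06^(2/3)·√0.0031 = 13030 ft³/s.
The larger discharge is 22860 ft³/s and the smaller is 13030 ft³/s; the ratio is 1.75.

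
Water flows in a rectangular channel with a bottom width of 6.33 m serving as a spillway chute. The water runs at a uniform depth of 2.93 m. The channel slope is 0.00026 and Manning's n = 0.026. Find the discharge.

Flow area A = b·y = 6.33 × 2.93 = 18.55 m². Wetted perimeter P = b + 2y = 6.33 + 2×2.93 = 12.19 m.
Hydraulic radius R = A/P = 18.55/12.19 = 1.521 m.
Manning's equation: Q = (1/n) A R^(2/3) S^(1/2) = (1/0.026) × 18.55 × 1.521^(2/3) × 0.00026^(1/2) = 15.2 m³/s.

Q = 15.2 m³/s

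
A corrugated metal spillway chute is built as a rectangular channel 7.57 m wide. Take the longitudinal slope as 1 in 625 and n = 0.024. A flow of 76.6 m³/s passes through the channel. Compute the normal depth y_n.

Manning's equation rearranged: A R^(2/3) = nQ / (1·√S) = 0.024 × 76.6 / (√0.0016) = 45.96.
At y = 3.41 m: A R^(2/3) = 38.11 — short.
At y = 4.97 m: A R^(2/3) = 62.65 — over.
At y = 3.92 m: A R^(2/3) = 45.93 — ≈ 45.96.

y_n = 3.92 m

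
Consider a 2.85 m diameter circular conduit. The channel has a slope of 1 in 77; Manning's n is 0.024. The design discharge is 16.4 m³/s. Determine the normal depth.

Manning's equation rearranged: A R^(2/3) = nQ / (1·√S) = 0.024 × 16.4 / (√0.01299) = 3.454.
Trying y = 1.3 m: A R^(2/3) = 2.171 — short.
Trying y = 2.02 m: A R^(2/3) = 4.33 — over.
Trying y = 1.72 m: A R^(2/3) = 3.45 — close enough.

y_n = 1.72 m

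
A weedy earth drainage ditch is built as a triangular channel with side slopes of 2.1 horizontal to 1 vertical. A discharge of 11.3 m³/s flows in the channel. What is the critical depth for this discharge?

At critical depth, Q² T / (g A³) = 1, i.e. A³/T = Q²/g = 11.3²/9.81 = 13.02.
Trying y = 1.28 m: A³/T = 7.576 — low.
Trying y = 1.78 m: A³/T = 39.4 — high.
Trying y = 1.43 m: A³/T = 13.19 — close enough.

y_c = 1.43 m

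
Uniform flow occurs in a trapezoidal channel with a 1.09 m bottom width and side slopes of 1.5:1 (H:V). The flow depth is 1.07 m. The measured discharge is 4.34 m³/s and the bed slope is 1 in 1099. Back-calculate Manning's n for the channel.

n = 0.014

With bottom width b = 1.09 m and side slope z = 1.5: A = (b + zy)y = (1.09 + 1.5×1.07)×1.07 = 2.884 m²; P = b + 2y√(1+z²) = 1.09 + 2×1.07×1.803 = 4.948 m.
Hydraulic radius R = A/P = 2.884/4.948 = 0.5828 m.
Rearranging Manning's equation: n = (1/Q) A R^(2/3) S^(1/2) = (1/4.34) × 2.884 × 0.5828^(2/3) × √0.0009099 = 0.014.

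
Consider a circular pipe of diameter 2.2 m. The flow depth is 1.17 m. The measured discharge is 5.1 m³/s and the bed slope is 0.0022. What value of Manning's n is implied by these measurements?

n = 0.013

For a circular section of diameter D = 2.2 m at depth y = 1.17 m, the central angle is θ = 2 arccos(1 − 2y/D) = 3.269 rad. Then A = (D²/8)(θ − sin θ) = 2.055 m² and P = Dθ/2 = 3.596 m.
Hydraulic radius R = A/P = 2.055/3.596 = 0.5714 m.
Rearranging Manning's equation: n = (1/Q) A R^(2/3) S^(1/2) = (1/5.1) × 2.055 × 0.5714^(2/3) × √0.0022 = 0.013.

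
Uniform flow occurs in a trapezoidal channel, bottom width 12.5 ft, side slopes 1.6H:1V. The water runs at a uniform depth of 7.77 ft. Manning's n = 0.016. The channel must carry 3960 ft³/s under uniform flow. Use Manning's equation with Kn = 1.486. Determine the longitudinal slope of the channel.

S = 0.00627

With bottom width b = 12.5 ft and side slope z = 1.6: A = (b + zy)y = (12.5 + 1.6×7.77)×7.77 = 193.7 ft²; P = b + 2y√(1+z²) = 12.5 + 2×7.77×1.887 = 41.82 ft.
Hydraulic radius R = A/P = 193.7/41.82 = 4.632 ft.
From Manning's equation, S = [nQ / (1.486 A R^(2/3))]² = [0.016 × 3960 / (1.486 × 193.7 × 4.632^(2/3))]² = 0.00627.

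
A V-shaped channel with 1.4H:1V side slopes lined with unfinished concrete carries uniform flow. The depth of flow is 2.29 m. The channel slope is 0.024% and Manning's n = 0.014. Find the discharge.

For a triangular section with side slope z = 1.4: A = zy² = 1.4×2.29² = 7.342 m²; P = 2y√(1+z²) = 2×2.29×1.72 = 7.88 m.
Hydraulic radius R = A/P = 7.342/7.88 = 0.9317 m.
Manning's equation: Q = (1/n) A R^(2/3) S^(1/2) = (1/0.014) × 7.342 × 0.9317^(2/3) × 0.00024^(1/2) = 7.75 m³/s.

Q = 7.75 m³/s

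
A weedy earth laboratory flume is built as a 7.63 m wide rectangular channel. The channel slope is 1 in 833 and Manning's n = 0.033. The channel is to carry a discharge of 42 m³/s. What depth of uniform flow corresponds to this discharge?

Manning's equation rearranged: A R^(2/3) = nQ / (1·√S) = 0.033 × 42 / (√0.0012) = 40.
At y = 4.05 m: A R^(2/3) = 48.47 — high.
At y = 3.51 m: A R^(2/3) = 40.04 — ≈ 40.

y_n = 3.51 m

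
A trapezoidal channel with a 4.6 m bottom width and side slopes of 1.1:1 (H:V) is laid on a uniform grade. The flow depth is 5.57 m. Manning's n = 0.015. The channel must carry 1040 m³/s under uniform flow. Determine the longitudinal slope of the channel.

S = 0.0171

With bottom width b = 4.6 m and side slope z = 1.1: A = (b + zy)y = (4.6 + 1.1×5.57)×5.57 = 59.75 m²; P = b + 2y√(1+z²) = 4.6 + 2×5.57×1.487 = 21.16 m.
Hydraulic radius R = A/P = 59.75/21.16 = 2.824 m.
From Manning's equation, S = [nQ / (1 A R^(2/3))]² = [0.015 × 1040 / (1 × 59.75 × 2.824^(2/3))]² = 0.0171.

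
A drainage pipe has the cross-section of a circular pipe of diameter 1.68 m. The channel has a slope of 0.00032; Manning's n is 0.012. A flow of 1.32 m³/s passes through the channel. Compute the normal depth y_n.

Manning's equation rearranged: A R^(2/3) = nQ / (1·√S) = 0.012 × 1.32 / (√0.00032) = 0.8855.
At y = 0.727 m: A R^(2/3) = 0.483 — too small.
At y = 1.27 m: A R^(2/3) = 1.144 — too large.
At y = 1.05 m: A R^(2/3) = 0.8882 — close enough.

y_n = 1.05 m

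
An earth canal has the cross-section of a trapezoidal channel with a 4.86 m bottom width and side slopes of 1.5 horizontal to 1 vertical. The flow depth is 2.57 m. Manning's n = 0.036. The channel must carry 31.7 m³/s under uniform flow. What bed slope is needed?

With bottom width b = 4.86 m and side slope z = 1.5: A = (b + zy)y = (4.86 + 1.5×2.57)×2.57 = 22.4 m²; P = b + 2y√(1+z²) = 4.86 + 2×2.57×1.803 = 14.13 m.
Hydraulic radius R = A/P = 22.4/14.13 = 1.586 m.
From Manning's equation, S = [nQ / (1 A R^(2/3))]² = [0.036 × 31.7 / (1 × 22.4 × 1.586^(2/3))]² = 0.0014.

S = 0.0014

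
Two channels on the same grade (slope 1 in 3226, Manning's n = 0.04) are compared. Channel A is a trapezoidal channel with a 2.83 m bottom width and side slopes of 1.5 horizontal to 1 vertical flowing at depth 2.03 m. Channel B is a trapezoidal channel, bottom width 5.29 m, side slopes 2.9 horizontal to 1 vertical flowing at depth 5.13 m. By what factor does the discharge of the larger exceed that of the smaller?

Channel A: With bottom width b = 2.83 m and side slope z = 1.5: A = (b + zy)y = (2.83 + 1.5×2.03)×2.03 = 11.93 m²; P = b + 2y√(1+z²) = 2.83 + 2×2.03×1.803 = 10.15 m. Hydraulic radius R = A/P = 11.93/10.15 = 1.175 m. Q_A = (1/0.04)·11.93·1.175^(2/3)·√0.00031 = 5.846 m³/s.
Channel B: With bottom width b = 5.29 m and side slope z = 2.9: A = (b + zy)y = (5.29 + 2.9×5.13)×5.13 = 103.5 m²; P = b + 2y√(1+z²) = 5.29 + 2×5.13×3.068 = 36.76 m. Hydraulic radius R = A/P = 103.5/36.76 = 2.814 m. Q_B = (1/0.04)·103.5·2.814^(2/3)·√0.00031 = 90.77 m³/s.
The larger discharge is 90.77 m³/s and the smaller is 5.846 m³/s; the ratio is 15.5.

15.5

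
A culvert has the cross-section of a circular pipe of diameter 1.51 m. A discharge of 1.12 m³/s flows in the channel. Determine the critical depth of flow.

At critical depth, Q² T / (g A³) = 1, i.e. A³/T = Q²/g = 1.12²/9.81 = 0.1279.
Try y = 0.627 m: A³/T = 0.2335 — over.
Try y = 0.395 m: A³/T = 0.03915 — short.
Try y = 0.536 m: A³/T = 0.1278 — matches.

y_c = 0.536 m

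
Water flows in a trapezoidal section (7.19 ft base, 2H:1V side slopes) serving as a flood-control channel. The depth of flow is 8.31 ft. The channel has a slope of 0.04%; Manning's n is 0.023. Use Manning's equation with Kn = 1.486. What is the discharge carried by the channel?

Q = 693 ft³/s

With bottom width b = 7.19 ft and side slope z = 2: A = (b + zy)y = (7.19 + 2×8.31)×8.31 = 197.9 ft²; P = b + 2y√(1+z²) = 7.19 + 2×8.31×2.236 = 44.35 ft.
Hydraulic radius R = A/P = 197.9/44.35 = 4.461 ft.
Manning's equation: Q = (1.486/n) A R^(2/3) S^(1/2) = (1.486/0.023) × 197.9 × 4.461^(2/3) × 0.0004^(1/2) = 693 ft³/s.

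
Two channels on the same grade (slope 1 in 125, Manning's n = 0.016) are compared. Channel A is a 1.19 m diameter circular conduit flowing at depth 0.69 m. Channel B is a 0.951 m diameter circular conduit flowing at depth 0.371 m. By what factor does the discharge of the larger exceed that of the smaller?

3.6

Channel A: For a circular section of diameter D = 1.19 m at depth y = 0.69 m, the central angle is θ = 2 arccos(1 − 2y/D) = 3.462 rad. Then A = (D²/8)(θ − sin θ) = 0.6687 m² and P = Dθ/2 = 2.06 m. Hydraulic radius R = A/P = 0.6687/2.06 = 0.3246 m. Q_A = (1/0.016)·0.6687·0.3246^(2/3)·√0.008 = 1.765 m³/s.
Channel B: For a circular section of diameter D = 0.951 m at depth y = 0.371 m, the central angle is θ = 2 arccos(1 − 2y/D) = 2.698 rad. Then A = (D²/8)(θ − sin θ) = 0.2566 m² and P = Dθ/2 = 1.283 m. Hydraulic radius R = A/P = 0.2566/1.283 = 0.2 m. Q_B = (1/0.016)·0.2566·0.2^(2/3)·√0.008 = 0.4905 m³/s.
The larger discharge is 1.765 m³/s and the smaller is 0.4905 m³/s; the ratio is 3.6.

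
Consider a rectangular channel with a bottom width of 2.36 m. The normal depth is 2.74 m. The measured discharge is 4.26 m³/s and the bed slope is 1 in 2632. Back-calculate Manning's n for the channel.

Flow area A = b·y = 2.36 × 2.74 = 6.466 m². Wetted perimeter P = b + 2y = 2.36 + 2×2.74 = 7.84 m.
Hydraulic radius R = A/P = 6.466/7.84 = 0.8248 m.
Rearranging Manning's equation: n = (1/Q) A R^(2/3) S^(1/2) = (1/4.26) × 6.466 × 0.8248^(2/3) × √0.0003799 = 0.026.

n = 0.026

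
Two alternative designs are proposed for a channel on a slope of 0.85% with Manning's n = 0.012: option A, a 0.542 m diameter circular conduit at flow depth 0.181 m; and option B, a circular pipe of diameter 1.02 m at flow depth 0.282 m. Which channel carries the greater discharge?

Channel A: For a circular section of diameter D = 0.542 m at depth y = 0.181 m, the central angle is θ = 2 arccos(1 − 2y/D) = 2.465 rad. Then A = (D²/8)(θ − sin θ) = 0.06749 m² and P = Dθ/2 = 0.6679 m. Hydraulic radius R = A/P = 0.06749/0.6679 = 0.1011 m. Q_A = (1/0.012)·0.06749·0.1011^(2/3)·√0.0085 = 0.1125 m³/s.
Channel B: For a circular section of diameter D = 1.02 m at depth y = 0.282 m, the central angle is θ = 2 arccos(1 − 2y/D) = 2.215 rad. Then A = (D²/8)(θ − sin θ) = 0.184 m² and P = Dθ/2 = 1.129 m. Hydraulic radius R = A/P = 0.184/1.129 = 0.1629 m. Q_B = (1/0.012)·0.184·0.1629^(2/3)·√0.0085 = 0.4217 m³/s.
Q_A = 0.1125 m³/s vs Q_B = 0.4217 m³/s, so channel B carries more.

channel B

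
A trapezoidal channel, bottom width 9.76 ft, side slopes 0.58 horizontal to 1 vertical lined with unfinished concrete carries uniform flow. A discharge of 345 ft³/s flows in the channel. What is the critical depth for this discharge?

y_c = 3.17 ft

At critical depth, Q² T / (g A³) = 1, i.e. A³/T = Q²/g = 345²/32.2 = 3696.
At y = 2.19 ft: A³/T = 1146 — too small.
At y = 3.17 ft: A³/T = 3699 — matches.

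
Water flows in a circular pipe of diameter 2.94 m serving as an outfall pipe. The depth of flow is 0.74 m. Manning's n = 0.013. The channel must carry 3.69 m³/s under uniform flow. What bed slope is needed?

S = 0.00391

For a circular section of diameter D = 2.94 m at depth y = 0.74 m, the central angle is θ = 2 arccos(1 − 2y/D) = 2.102 rad. Then A = (D²/8)(θ − sin θ) = 1.34 m² and P = Dθ/2 = 3.09 m.
Hydraulic radius R = A/P = 1.34/3.09 = 0.4336 m.
From Manning's equation, S = [nQ / (1 A R^(2/3))]² = [0.013 × 3.69 / (1 × 1.34 × 0.4336^(2/3))]² = 0.00391.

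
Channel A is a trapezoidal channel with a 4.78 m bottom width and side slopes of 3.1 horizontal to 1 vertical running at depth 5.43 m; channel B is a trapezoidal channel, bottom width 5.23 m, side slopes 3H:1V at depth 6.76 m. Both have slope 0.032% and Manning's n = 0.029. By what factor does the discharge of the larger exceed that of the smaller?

1.69

Channel A: With bottom width b = 4.78 m and side slope z = 3.1: A = (b + zy)y = (4.78 + 3.1×5.43)×5.43 = 117.4 m²; P = b + 2y√(1+z²) = 4.78 + 2×5.43×3.257 = 40.15 m. Hydraulic radius R = A/P = 117.4/40.15 = 2.923 m. Q_A = (1/0.029)·117.4·2.923^(2/3)·√0.00032 = 148 m³/s.
Channel B: With bottom width b = 5.23 m and side slope z = 3: A = (b + zy)y = (5.23 + 3×6.76)×6.76 = 172.4 m²; P = b + 2y√(1+z²) = 5.23 + 2×6.76×3.162 = 47.98 m. Hydraulic radius R = A/P = 172.4/47.98 = 3.594 m. Q_B = (1/0.029)·172.4·3.594^(2/3)·√0.00032 = 249.6 m³/s.
The larger discharge is 249.6 m³/s and the smaller is 148 m³/s; the ratio is 1.69.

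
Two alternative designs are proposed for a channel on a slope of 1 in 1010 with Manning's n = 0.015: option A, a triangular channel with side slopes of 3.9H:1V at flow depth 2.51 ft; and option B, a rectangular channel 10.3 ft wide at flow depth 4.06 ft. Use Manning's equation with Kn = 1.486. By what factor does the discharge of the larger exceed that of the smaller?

2.58

Channel A: For a triangular section with side slope z = 3.9: A = zy² = 3.9×2.51² = 24.57 ft²; P = 2y√(1+z²) = 2×2.51×4.026 = 20.21 ft. Hydraulic radius R = A/P = 24.57/20.21 = 1.216 ft. Q_A = (1.486/0.015)·24.57·1.216^(2/3)·√0.0009901 = 87.24 ft³/s.
Channel B: Flow area A = b·y = 10.3 × 4.06 = 41.82 ft². Wetted perimeter P = b + 2y = 10.3 + 2×4.06 = 18.42 ft. Hydraulic radius R = A/P = 41.82/18.42 = 2.27 ft. Q_B = (1.486/0.015)·41.82·2.27^(2/3)·√0.0009901 = 225.2 ft³/s.
The larger discharge is 225.2 ft³/s and the smaller is 87.24 ft³/s; the ratio is 2.58.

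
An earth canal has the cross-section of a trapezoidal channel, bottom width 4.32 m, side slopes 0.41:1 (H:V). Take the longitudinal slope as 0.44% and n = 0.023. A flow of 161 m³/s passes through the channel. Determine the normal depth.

y_n = 5.19 m

Manning's equation rearranged: A R^(2/3) = nQ / (1·√S) = 0.023 × 161 / (√0.0044) = 55.82.
Try y = 6.31 m: A R^(2/3) = 78.71 — over.
Try y = 4.6 m: A R^(2/3) = 45.34 — short.
Try y = 5.19 m: A R^(2/3) = 55.81 — close enough.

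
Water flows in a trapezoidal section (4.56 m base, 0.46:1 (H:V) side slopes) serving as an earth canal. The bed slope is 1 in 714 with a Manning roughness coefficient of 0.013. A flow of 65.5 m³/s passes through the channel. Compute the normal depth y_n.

y_n = 2.88 m

Manning's equation rearranged: A R^(2/3) = nQ / (1·√S) = 0.013 × 65.5 / (√0.001401) = 22.75.
Trying y = 2.53 m: A R^(2/3) = 18.38 — low.
Trying y = 3.6 m: A R^(2/3) = 33.02 — high.
Trying y = 2.88 m: A R^(2/3) = 22.75 — close enough.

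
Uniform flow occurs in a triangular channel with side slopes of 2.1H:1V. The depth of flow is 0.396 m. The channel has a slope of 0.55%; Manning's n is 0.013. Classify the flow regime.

supercritical

For a triangular section with side slope z = 2.1: A = zy² = 2.1×0.396² = 0.3293 m²; P = 2y√(1+z²) = 2×0.396×2.326 = 1.842 m.
Hydraulic radius R = A/P = 0.3293/1.842 = 0.1788 m.
V = (1/n) R^(2/3) √S = (1/0.013) × 0.1788^(2/3) × √0.0055 = 1.81 m/s. Hydraulic depth D_h = A/T = 0.3293/1.663 = 0.198 m.
Froude number Fr = V/√(g·D_h) = 1.81/√(9.81×0.198) = 1.3, which is greater than 1, so the flow is supercritical.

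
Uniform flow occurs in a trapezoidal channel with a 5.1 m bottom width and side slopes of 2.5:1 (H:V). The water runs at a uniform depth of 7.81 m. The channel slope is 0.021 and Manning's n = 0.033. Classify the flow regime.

supercritical

With bottom width b = 5.1 m and side slope z = 2.5: A = (b + zy)y = (5.1 + 2.5×7.81)×7.81 = 192.3 m²; P = b + 2y√(1+z²) = 5.1 + 2×7.81×2.693 = 47.16 m.
Hydraulic radius R = A/P = 192.3/47.16 = 4.078 m.
V = (1/n) R^(2/3) √S = (1/0.033) × 4.078^(2/3) × √0.021 = 11.21 m/s. Hydraulic depth D_h = A/T = 192.3/44.15 = 4.356 m.
Froude number Fr = V/√(g·D_h) = 11.21/√(9.81×4.356) = 1.71, which is greater than 1, so the flow is supercritical.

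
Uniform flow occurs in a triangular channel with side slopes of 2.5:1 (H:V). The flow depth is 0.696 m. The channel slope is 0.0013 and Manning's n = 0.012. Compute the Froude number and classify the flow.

subcritical

For a triangular section with side slope z = 2.5: A = zy² = 2.5×0.696² = 1.211 m²; P = 2y√(1+z²) = 2×0.696×2.693 = 3.748 m.
Hydraulic radius R = A/P = 1.211/3.748 = 0.3231 m.
V = (1/n) R^(2/3) √S = (1/0.012) × 0.3231^(2/3) × √0.0013 = 1.415 m/s. Hydraulic depth D_h = A/T = 1.211/3.48 = 0.348 m.
Froude number Fr = V/√(g·D_h) = 1.415/√(9.81×0.348) = 0.766, which is less than 1, so the flow is subcritical.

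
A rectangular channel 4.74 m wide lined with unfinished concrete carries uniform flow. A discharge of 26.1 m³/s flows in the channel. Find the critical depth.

For a rectangular channel, critical depth y_c = (q²/g)^(1/3) where q = Q/b = 26.1/4.74 = 5.506 m²/s.
So y_c = (5.506²/9.81)^(1/3) = 1.46 m.

y_c = 1.46 m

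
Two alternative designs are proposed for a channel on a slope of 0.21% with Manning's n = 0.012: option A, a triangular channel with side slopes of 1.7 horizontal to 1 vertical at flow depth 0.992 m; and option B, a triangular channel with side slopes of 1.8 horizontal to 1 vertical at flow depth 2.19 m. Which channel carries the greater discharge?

Channel A: For a triangular section with side slope z = 1.7: A = zy² = 1.7×0.992² = 1.673 m²; P = 2y√(1+z²) = 2×0.992×1.972 = 3.913 m. Hydraulic radius R = A/P = 1.673/3.913 = 0.4275 m. Q_A = (1/0.012)·1.673·0.4275^(2/3)·√0.0021 = 3.626 m³/s.
Channel B: For a triangular section with side slope z = 1.8: A = zy² = 1.8×2.19² = 8.633 m²; P = 2y√(1+z²) = 2×2.19×2.059 = 9.019 m. Hydraulic radius R = A/P = 8.633/9.019 = 0.9572 m. Q_B = (1/0.012)·8.633·0.9572^(2/3)·√0.0021 = 32.02 m³/s.
Q_A = 3.626 m³/s vs Q_B = 32.02 m³/s, so channel B carries more.

channel B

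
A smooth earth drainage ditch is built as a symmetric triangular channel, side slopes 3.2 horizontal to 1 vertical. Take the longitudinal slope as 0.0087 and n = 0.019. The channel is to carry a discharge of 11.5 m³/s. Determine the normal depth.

Manning's equation rearranged: A R^(2/3) = nQ / (1·√S) = 0.019 × 11.5 / (√0.0087) = 2.343.
Trying y = 0.945 m: A R^(2/3) = 1.681 — short.
Trying y = 1.18 m: A R^(2/3) = 3.039 — over.
Trying y = 1.07 m: A R^(2/3) = 2.341 — ≈ 2.343.

y_n = 1.07 m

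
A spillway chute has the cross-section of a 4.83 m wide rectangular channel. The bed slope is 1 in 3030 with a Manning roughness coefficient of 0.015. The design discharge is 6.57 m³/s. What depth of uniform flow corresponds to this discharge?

Manning's equation rearranged: A R^(2/3) = nQ / (1·√S) = 0.015 × 6.57 / (√0.00033) = 5.425.
Trying y = 1.4 m: A R^(2/3) = 6.239 — high.
Trying y = 1.09 m: A R^(2/3) = 4.35 — low.
Trying y = 1.27 m: A R^(2/3) = 5.428 — ≈ 5.425.

y_n = 1.27 m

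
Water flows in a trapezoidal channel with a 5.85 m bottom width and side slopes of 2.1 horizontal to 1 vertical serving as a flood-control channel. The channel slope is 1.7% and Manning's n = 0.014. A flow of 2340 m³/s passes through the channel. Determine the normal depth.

Manning's equation rearranged: A R^(2/3) = nQ / (1·√S) = 0.014 × 2340 / (√0.017) = 251.3.
At y = 5.27 m: A R^(2/3) = 182.8 — short.
At y = 6.73 m: A R^(2/3) = 317 — over.
At y = 6.07 m: A R^(2/3) = 250.8 — close enough.

y_n = 6.07 m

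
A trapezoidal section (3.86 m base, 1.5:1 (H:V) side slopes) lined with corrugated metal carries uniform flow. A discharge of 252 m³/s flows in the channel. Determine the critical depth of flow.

y_c = 4.53 m

At critical depth, Q² T / (g A³) = 1, i.e. A³/T = Q²/g = 252²/9.81 = 6473.
At y = 5.01 m: A³/T = 9798 — high.
At y = 3.78 m: A³/T = 3075 — low.
At y = 4.53 m: A³/T = 6444 — matches.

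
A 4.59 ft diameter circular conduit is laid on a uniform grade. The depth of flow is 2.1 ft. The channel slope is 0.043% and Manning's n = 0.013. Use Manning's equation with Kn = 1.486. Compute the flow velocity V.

V = 2.5 ft/s

For a circular section of diameter D = 4.59 ft at depth y = 2.1 ft, the central angle is θ = 2 arccos(1 − 2y/D) = 2.971 rad. Then A = (D²/8)(θ − sin θ) = 7.379 ft² and P = Dθ/2 = 6.819 ft.
Hydraulic radius R = A/P = 7.379/6.819 = 1.082 ft.
From Manning's equation, V = (1.486/n) R^(2/3) S^(1/2) = (1.486/0.013) × 1.082^(2/3) × 0.00043^(1/2) = 2.5 ft/s.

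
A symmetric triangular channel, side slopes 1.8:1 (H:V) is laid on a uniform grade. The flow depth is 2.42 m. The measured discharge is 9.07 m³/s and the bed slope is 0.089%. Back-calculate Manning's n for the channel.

n = 0.036

For a triangular section with side slope z = 1.8: A = zy² = 1.8×2.42² = 10.54 m²; P = 2y√(1+z²) = 2×2.42×2.059 = 9.966 m.
Hydraulic radius R = A/P = 10.54/9.966 = 1.058 m.
Rearranging Manning's equation: n = (1/Q) A R^(2/3) S^(1/2) = (1/9.07) × 10.54 × 1.058^(2/3) × √0.00089 = 0.036.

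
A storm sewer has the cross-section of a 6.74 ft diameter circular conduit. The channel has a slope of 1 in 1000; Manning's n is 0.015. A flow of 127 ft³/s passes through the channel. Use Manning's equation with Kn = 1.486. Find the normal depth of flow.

y_n = 4.57 ft

Manning's equation rearranged: A R^(2/3) = nQ / (1.486·√S) = 0.015 × 127 / (1.486 × √0.001) = 40.54.
Trying y = 3.94 ft: A R^(2/3) = 32.6 — too small.
Trying y = 5.24 ft: A R^(2/3) = 47.96 — too large.
Trying y = 4.57 ft: A R^(2/3) = 40.54 — close enough.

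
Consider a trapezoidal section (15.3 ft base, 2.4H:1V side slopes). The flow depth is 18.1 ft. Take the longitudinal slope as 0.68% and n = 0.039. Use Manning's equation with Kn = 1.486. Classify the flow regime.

With bottom width b = 15.3 ft and side slope z = 2.4: A = (b + zy)y = (15.3 + 2.4×18.1)×18.1 = 1063 ft²; P = b + 2y√(1+z²) = 15.3 + 2×18.1×2.6 = 109.4 ft.
Hydraulic radius R = A/P = 1063/109.4 = 9.717 ft.
V = (1.486/n) R^(2/3) √S = (1.486/0.039) × 9.717^(2/3) × √0.0068 = 14.31 ft/s. Hydraulic depth D_h = A/T = 1063/102.2 = 10.41 ft.
Froude number Fr = V/√(g·D_h) = 14.31/√(32.2×10.41) = 0.782, which is less than 1, so the flow is subcritical.

subcritical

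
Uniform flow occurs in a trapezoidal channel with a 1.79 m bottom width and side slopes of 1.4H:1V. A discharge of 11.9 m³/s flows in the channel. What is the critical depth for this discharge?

y_c = 1.21 m

At critical depth, Q² T / (g A³) = 1, i.e. A³/T = Q²/g = 11.9²/9.81 = 14.44.
At y = 1 m: A³/T = 7.072 — low.
At y = 1.48 m: A³/T = 31.47 — high.
At y = 1.21 m: A³/T = 14.47 — matches.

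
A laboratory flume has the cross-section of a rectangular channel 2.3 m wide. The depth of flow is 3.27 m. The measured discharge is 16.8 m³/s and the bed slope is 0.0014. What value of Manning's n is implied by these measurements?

Flow area A = b·y = 2.3 × 3.27 = 7.521 m². Wetted perimeter P = b + 2y = 2.3 + 2×3.27 = 8.84 m.
Hydraulic radius R = A/P = 7.521/8.84 = 0.8508 m.
Rearranging Manning's equation: n = (1/Q) A R^(2/3) S^(1/2) = (1/16.8) × 7.521 × 0.8508^(2/3) × √0.0014 = 0.015.

n = 0.015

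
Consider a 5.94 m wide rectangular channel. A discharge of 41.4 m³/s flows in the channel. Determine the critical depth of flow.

y_c = 1.7 m

For a rectangular channel, critical depth y_c = (q²/g)^(1/3) where q = Q/b = 41.4/5.94 = 6.97 m²/s.
So y_c = (6.97²/9.81)^(1/3) = 1.7 m.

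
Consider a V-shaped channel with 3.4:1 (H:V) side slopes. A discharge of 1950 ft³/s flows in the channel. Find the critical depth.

At critical depth, Q² T / (g A³) = 1, i.e. A³/T = Q²/g = 1950²/32.2 = 118100.
At y = 8.73 ft: A³/T = 293100 — too large.
At y = 5.6 ft: A³/T = 31830 — too small.
At y = 7.28 ft: A³/T = 118200 — matches.

y_c = 7.28 ft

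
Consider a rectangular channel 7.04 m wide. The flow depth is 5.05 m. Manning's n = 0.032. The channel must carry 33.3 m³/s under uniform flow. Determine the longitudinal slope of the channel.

Flow area A = b·y = 7.04 × 5.05 = 35.55 m². Wetted perimeter P = b + 2y = 7.04 + 2×5.05 = 17.14 m.
Hydraulic radius R = A/P = 35.55/17.14 = 2.074 m.
From Manning's equation, S = [nQ / (1 A R^(2/3))]² = [0.032 × 33.3 / (1 × 35.55 × 2.074^(2/3))]² = 0.00034.

S = 0.00034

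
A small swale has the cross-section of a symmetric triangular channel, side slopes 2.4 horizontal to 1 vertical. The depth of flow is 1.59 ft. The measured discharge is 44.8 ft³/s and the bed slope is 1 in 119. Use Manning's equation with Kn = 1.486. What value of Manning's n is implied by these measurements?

n = 0.015

For a triangular section with side slope z = 2.4: A = zy² = 2.4×1.59² = 6.067 ft²; P = 2y√(1+z²) = 2×1.59×2.6 = 8.268 ft.
Hydraulic radius R = A/P = 6.067/8.268 = 0.7338 ft.
Rearranging Manning's equation: n = (1.486/Q) A R^(2/3) S^(1/2) = (1.486/44.8) × 6.067 × 0.7338^(2/3) × √0.008403 = 0.015.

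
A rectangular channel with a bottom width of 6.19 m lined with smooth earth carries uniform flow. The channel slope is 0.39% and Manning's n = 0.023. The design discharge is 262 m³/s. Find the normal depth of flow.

Manning's equation rearranged: A R^(2/3) = nQ / (1·√S) = 0.023 × 262 / (√0.0039) = 96.49.
Trying y = 6.16 m: A R^(2/3) = 61.73 — too small.
Trying y = 10.7 m: A R^(2/3) = 118.7 — too large.
Trying y = 8.95 m: A R^(2/3) = 96.52 — close enough.

y_n = 8.95 m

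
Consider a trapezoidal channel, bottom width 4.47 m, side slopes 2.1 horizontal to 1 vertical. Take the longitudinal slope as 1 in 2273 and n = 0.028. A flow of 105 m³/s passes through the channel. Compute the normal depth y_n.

Manning's equation rearranged: A R^(2/3) = nQ / (1·√S) = 0.028 × 105 / (√0.0004399) = 140.2.
At y = 6.29 m: A R^(2/3) = 246.3 — too large.
At y = 3.65 m: A R^(2/3) = 71.83 — too small.
At y = 4.92 m: A R^(2/3) = 139.9 — matches.

y_n = 4.92 m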